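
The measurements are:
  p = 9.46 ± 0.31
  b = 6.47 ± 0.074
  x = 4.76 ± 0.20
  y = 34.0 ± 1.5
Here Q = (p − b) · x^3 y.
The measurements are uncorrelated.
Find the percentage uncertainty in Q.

17.1%

Let u = p − b = 2.99. δu = √(δp² + δb²) = √(0.0961 + 0.00548) = 0.319, so δu/u = 0.107.
Q is then a monomial in u, x, y:
δQ/Q = √((δu/u)² + (3·δx/x)² + (1·δy/y)²) = √(0.0114 + 0.0159 + 0.00195) = 0.171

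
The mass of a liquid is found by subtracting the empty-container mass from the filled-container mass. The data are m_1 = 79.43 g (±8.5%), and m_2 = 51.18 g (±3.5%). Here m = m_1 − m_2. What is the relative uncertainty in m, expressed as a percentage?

For a sum/difference, combine absolute errors in quadrature:
  (δm_1)² = 45.6;  (δm_2)² = 3.21
δm = √(48.8) = 6.99 g
m = 28.25 g, so δm/m = 6.99/28.25 = 0.247.

24.7%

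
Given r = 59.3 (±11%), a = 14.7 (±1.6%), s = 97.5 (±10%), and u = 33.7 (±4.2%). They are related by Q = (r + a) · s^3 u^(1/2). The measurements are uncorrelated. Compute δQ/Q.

0.313

Let w = r + a = 74.0. δw = √(δr² + δa²) = √(42.5 + 0.0553) = 6.53, so δw/w = 0.0882.
Q is then a monomial in w, s, u:
δQ/Q = √((δw/w)² + (3·δs/s)² + (½·δu/u)²) = √(0.00778 + 0.0900 + 0.000441) = 0.313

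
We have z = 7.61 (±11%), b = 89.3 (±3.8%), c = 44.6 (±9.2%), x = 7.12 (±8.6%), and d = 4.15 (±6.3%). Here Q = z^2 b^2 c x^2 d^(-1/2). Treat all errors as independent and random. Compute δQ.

1.56e+08

Products/powers → add relative errors in quadrature, weighted by exponent:
  (2·δz/z)² = (2×0.110)² = 0.0484;  (2·δb/b)² = (2×0.0380)² = 0.00578;  (1·δc/c)² = (1×0.0920)² = 0.00846;  (2·δx/x)² = (2×0.0860)² = 0.0296;  (−½·δd/d)² = (-0.5×0.0630)² = 0.000992
δQ/Q = √(0.0932) = 0.305
Q = 5.13e+08, so δQ = 0.305 × 5.13e+08 = 1.56e+08.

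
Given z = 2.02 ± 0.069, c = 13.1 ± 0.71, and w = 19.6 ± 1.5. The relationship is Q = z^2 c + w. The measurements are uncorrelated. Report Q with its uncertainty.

Let p = z^2·c = 53.5. δp/p = √((2·δz/z)² + (1·δc/c)²) = √(0.00467 + 0.00294) = 0.0872, so δp = 4.66.
Q = p + w: δQ = √(δp² + δw²) = √(21.7 + 2.25) = 4.90
Q = 73.1.

73.1 ± 4.90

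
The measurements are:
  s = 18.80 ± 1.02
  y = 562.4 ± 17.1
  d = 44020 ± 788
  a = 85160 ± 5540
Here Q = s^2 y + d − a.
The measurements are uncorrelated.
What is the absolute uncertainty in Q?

23100

Let p = s^2·y = 198800. δp/p = √((2·δs/s)² + (1·δy/y)²) = √(0.0118 + 0.000924) = 0.113, so δp = 22400.
Q = p + d − a: δQ = √(δp² + δd² + δa²) = √(5.02e+08 + 6.21e+05 + 3.07e+07) = 23100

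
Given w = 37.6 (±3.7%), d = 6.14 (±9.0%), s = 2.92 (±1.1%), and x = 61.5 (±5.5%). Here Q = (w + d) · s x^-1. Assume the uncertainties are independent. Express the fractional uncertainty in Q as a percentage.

Let u = w + d = 43.7. δu = √(δw² + δd²) = √(1.94 + 0.305) = 1.50, so δu/u = 0.0342.
Q is then a monomial in u, s, x:
δQ/Q = √((δu/u)² + (1·δs/s)² + (-1·δx/x)²) = √(0.00117 + 0.000121 + 0.00302) = 0.0657

6.57%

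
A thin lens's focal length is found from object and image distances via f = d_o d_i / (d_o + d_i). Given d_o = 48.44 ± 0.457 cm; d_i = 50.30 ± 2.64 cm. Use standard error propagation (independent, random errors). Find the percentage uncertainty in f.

∂f/∂d_o = (d_i/(d_o+d_i))² = 0.260;  ∂f/∂d_i = (d_o/(d_o+d_i))² = 0.241
δf = √((∂f/∂d_o · δd_o)² + (∂f/∂d_i · δd_i)²) = √(0.0141 + 0.404) = 0.646 cm
f = 24.68 cm, so δf/f = 0.646/24.68 = 0.0262.

2.62%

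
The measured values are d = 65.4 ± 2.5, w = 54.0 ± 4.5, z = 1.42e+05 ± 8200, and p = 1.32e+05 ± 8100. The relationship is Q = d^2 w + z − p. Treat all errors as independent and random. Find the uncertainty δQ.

Let h = d^2·w = 2.31e+05. δh/h = √((2·δd/d)² + (1·δw/w)²) = √(0.00584 + 0.00694) = 0.113, so δh = 26100.
Q = h + z − p: δQ = √(δh² + δz² + δp²) = √(6.82e+08 + 6.72e+07 + 6.56e+07) = 28600

28600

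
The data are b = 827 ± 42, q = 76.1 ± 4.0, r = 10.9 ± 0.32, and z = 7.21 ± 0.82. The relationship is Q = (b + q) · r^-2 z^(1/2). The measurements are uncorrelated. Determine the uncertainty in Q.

Let u = b + q = 903. δu = √(δb² + δq²) = √(1760 + 16.0) = 42.2, so δu/u = 0.0467.
Q is then a monomial in u, r, z:
δQ/Q = √((δu/u)² + (-2·δr/r)² + (½·δz/z)²) = √(0.00218 + 0.00345 + 0.00323) = 0.0941
Q = 20.4, so δQ = 0.0941 × 20.4 = 1.92.

1.92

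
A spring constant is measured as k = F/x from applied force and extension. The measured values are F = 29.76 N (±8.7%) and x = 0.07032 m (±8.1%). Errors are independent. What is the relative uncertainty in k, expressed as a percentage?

Each factor contributes (exponent × relative error)² to (δk/k)²:
  (1·δF/F)² = (1×0.0870)² = 0.00757;  (-1·δx/x)² = (-1×0.0810)² = 0.00656
δk/k = √(0.0141) = 0.119

11.9%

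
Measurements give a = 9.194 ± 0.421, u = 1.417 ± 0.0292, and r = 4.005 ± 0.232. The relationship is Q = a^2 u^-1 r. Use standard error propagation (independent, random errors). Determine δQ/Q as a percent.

Each factor contributes (exponent × relative error)² to (δQ/Q)²:
  (2·δa/a)² = (2×0.0458)² = 0.00839;  (-1·δu/u)² = (-1×0.0206)² = 0.000425;  (1·δr/r)² = (1×0.0579)² = 0.00336
δQ/Q = √(0.0122) = 0.110

11.0%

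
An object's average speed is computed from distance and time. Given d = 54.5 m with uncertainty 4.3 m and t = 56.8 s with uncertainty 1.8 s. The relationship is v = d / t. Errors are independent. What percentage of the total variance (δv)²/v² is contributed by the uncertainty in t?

13.9%

(δv/v)² = (1·δd/d)² + (-1·δt/t)²
  d term: (1×0.0789)² = 0.00623
  t term: (-1×0.0317)² = 0.00100
Total = 0.00723. Share from t = 0.00100/0.00723 = 0.139.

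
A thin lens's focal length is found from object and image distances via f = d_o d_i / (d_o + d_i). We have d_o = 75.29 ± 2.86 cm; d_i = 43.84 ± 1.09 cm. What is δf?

∂f/∂d_o = (d_i/(d_o+d_i))² = 0.135;  ∂f/∂d_i = (d_o/(d_o+d_i))² = 0.399
δf = √((∂f/∂d_o · δd_o)² + (∂f/∂d_i · δd_i)²) = √(0.150 + 0.190) = 0.583 cm

0.583 cm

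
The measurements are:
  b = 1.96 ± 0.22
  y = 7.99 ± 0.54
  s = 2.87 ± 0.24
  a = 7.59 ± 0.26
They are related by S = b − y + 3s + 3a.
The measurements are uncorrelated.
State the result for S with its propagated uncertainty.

25.3 ± 1.21

Each term contributes (cᵢ δxᵢ)² to (δS)²:
  (δb)² = 0.0484;  (δy)² = 0.292;  (3·δs)² = 0.518;  (3·δa)² = 0.608
δS = √(1.47) = 1.21
S = 25.3.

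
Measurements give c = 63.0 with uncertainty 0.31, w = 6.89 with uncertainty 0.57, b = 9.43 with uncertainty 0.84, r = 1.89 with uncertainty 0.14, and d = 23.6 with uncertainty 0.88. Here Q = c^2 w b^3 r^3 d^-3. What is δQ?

4410

Since Q is a product/quotient, work with relative uncertainties:
  (2·δc/c)² = (2×0.00492)² = 9.69e-05;  (1·δw/w)² = (1×0.0827)² = 0.00684;  (3·δb/b)² = (3×0.0891)² = 0.0714;  (3·δr/r)² = (3×0.0741)² = 0.0494;  (-3·δd/d)² = (-3×0.0373)² = 0.0125
δQ/Q = √(0.140) = 0.375
Q = 11800, so δQ = 0.375 × 11800 = 4410.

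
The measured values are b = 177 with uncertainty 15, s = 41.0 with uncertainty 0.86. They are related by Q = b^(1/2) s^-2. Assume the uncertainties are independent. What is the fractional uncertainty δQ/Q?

0.0596

Since Q is a product/quotient, work with relative uncertainties:
  (½·δb/b)² = (0.5×0.0847)² = 0.00180;  (-2·δs/s)² = (-2×0.0210)² = 0.00176
δQ/Q = √(0.00356) = 0.0596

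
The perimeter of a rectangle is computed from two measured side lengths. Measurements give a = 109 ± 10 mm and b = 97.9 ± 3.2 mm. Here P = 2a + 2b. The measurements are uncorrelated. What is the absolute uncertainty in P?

P is a linear combination, so absolute uncertainties add in quadrature:
  (2·δa)² = 400;  (2·δb)² = 41.0
δP = √(441) = 21.0 mm

21.0 mm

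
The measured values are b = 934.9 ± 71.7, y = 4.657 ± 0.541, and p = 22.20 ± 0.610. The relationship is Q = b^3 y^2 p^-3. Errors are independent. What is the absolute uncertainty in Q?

5.46e+05

Relative error in a monomial: (δQ/Q)² = Σ (nᵢ · δxᵢ/xᵢ)².
  (3·δb/b)² = (3×0.0767)² = 0.0529;  (2·δy/y)² = (2×0.116)² = 0.0540;  (-3·δp/p)² = (-3×0.0275)² = 0.00680
δQ/Q = √(0.114) = 0.337
Q = 1.62e+06, so δQ = 0.337 × 1.62e+06 = 5.46e+05.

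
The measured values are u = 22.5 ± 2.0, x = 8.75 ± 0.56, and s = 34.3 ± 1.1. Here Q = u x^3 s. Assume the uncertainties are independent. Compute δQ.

1.11e+05

Products/powers → add relative errors in quadrature, weighted by exponent:
  (1·δu/u)² = (1×0.0889)² = 0.00790;  (3·δx/x)² = (3×0.0640)² = 0.0369;  (1·δs/s)² = (1×0.0321)² = 0.00103
δQ/Q = √(0.0458) = 0.214
Q = 5.17e+05, so δQ = 0.214 × 5.17e+05 = 1.11e+05.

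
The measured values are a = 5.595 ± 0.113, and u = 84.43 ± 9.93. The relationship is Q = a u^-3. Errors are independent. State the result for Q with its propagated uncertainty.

(9.296 ± 3.29) × 10^-6

Relative error in a monomial: (δQ/Q)² = Σ (nᵢ · δxᵢ/xᵢ)².
  (1·δa/a)² = (1×0.0202)² = 0.000408;  (-3·δu/u)² = (-3×0.118)² = 0.124
δQ/Q = √(0.125) = 0.353
Q = 9.296e-06, so δQ = 0.353 × 9.296e-06 = 3.29e-06.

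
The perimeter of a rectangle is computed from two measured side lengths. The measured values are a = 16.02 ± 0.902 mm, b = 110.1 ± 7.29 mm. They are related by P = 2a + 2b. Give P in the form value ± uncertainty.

252.2 ± 14.7 mm

Absolute uncertainties add in quadrature for a linear combination:
  (2·δa)² = 3.25;  (2·δb)² = 213
δP = √(216) = 14.7 mm
P = 252.2 mm.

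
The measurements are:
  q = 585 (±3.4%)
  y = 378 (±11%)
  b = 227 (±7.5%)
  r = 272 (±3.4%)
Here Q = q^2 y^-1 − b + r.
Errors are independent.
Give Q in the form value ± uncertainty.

950 ± 119

Let p = q^2·y^-1 = 905. δp/p = √((2·δq/q)² + (-1·δy/y)²) = √(0.00462 + 0.0121) = 0.129, so δp = 117.
Q = p − b + r: δQ = √(δp² + δb² + δr²) = √(13700 + 290 + 85.5) = 119
Q = 950.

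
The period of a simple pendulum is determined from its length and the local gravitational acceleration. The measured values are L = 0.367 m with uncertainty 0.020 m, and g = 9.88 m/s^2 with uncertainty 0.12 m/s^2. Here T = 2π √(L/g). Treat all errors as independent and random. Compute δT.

0.0338 s

Relative error in a monomial: (δT/T)² = Σ (nᵢ · δxᵢ/xᵢ)².
  (½·δL/L)² = (0.5×0.0545)² = 0.000742;  (−½·δg/g)² = (-0.5×0.0121)² = 3.69e-05
δT/T = √(0.000779) = 0.0279
T = 1.21 s, so δT = 0.0279 × 1.21 = 0.0338 s.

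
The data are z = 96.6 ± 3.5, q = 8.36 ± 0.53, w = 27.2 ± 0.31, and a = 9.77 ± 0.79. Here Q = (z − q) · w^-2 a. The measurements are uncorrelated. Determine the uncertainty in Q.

Let u = z − q = 88.2. δu = √(δz² + δq²) = √(12.2 + 0.281) = 3.54, so δu/u = 0.0401.
Q is then a monomial in u, w, a:
δQ/Q = √((δu/u)² + (-2·δw/w)² + (1·δa/a)²) = √(0.00161 + 0.000520 + 0.00654) = 0.0931
Q = 1.17, so δQ = 0.0931 × 1.17 = 0.108.

0.108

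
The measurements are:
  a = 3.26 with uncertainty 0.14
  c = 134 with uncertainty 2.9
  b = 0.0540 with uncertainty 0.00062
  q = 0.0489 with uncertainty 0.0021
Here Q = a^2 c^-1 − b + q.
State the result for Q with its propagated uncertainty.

Let p = a^2·c^-1 = 0.0793. δp/p = √((2·δa/a)² + (-1·δc/c)²) = √(0.00738 + 0.000468) = 0.0886, so δp = 0.00702.
Q = p − b + q: δQ = √(δp² + δb² + δq²) = √(4.93e-05 + 3.84e-07 + 4.41e-06) = 0.00736
Q = 0.0742.

0.0742 ± 0.00736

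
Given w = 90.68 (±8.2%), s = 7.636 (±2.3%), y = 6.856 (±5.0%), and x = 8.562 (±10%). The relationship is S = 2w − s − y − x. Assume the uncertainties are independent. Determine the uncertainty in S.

Absolute uncertainties add in quadrature for a linear combination:
  (2·δw)² = 221;  (δs)² = 0.0308;  (δy)² = 0.118;  (δx)² = 0.733
δS = √(222) = 14.9

14.9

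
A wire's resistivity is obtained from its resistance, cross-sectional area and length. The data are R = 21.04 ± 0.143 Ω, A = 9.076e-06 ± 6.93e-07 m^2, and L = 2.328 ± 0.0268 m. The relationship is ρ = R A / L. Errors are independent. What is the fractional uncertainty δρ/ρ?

0.0775

Since ρ is a product/quotient, work with relative uncertainties:
  (1·δR/R)² = (1×0.00680)² = 4.62e-05;  (1·δA/A)² = (1×0.0764)² = 0.00583;  (-1·δL/L)² = (-1×0.0115)² = 0.000133
δρ/ρ = √(0.00601) = 0.0775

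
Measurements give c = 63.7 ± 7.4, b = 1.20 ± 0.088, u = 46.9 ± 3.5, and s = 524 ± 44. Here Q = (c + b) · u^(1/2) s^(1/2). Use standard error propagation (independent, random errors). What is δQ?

Let w = c + b = 64.9. δw = √(δc² + δb²) = √(54.8 + 0.00774) = 7.40, so δw/w = 0.114.
Q is then a monomial in w, u, s:
δQ/Q = √((δw/w)² + (½·δu/u)² + (½·δs/s)²) = √(0.0130 + 0.00139 + 0.00176) = 0.127
Q = 10200, so δQ = 0.127 × 10200 = 1290.

1290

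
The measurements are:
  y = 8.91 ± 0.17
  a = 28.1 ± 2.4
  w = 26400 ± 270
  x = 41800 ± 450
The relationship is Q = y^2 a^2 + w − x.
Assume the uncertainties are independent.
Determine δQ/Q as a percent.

Let p = y^2·a^2 = 62700. δp/p = √((2·δy/y)² + (2·δa/a)²) = √(0.00146 + 0.0292) = 0.175, so δp = 11000.
Q = p + w − x: δQ = √(δp² + δw² + δx²) = √(1.2e+08 + 72900 + 2.02e+05) = 11000
Q = 47300, so δQ/Q = 11000/47300 = 0.232.

23.2%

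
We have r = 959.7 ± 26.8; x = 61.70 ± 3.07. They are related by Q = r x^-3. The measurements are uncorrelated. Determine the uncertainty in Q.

0.000620

Relative error in a monomial: (δQ/Q)² = Σ (nᵢ · δxᵢ/xᵢ)².
  (1·δr/r)² = (1×0.0279)² = 0.000780;  (-3·δx/x)² = (-3×0.0498)² = 0.0223
δQ/Q = √(0.0231) = 0.152
Q = 0.004086, so δQ = 0.152 × 0.004086 = 0.000620.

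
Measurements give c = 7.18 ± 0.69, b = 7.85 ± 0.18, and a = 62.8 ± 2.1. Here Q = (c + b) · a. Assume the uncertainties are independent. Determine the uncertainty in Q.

Let u = c + b = 15.0. δu = √(δc² + δb²) = √(0.476 + 0.0324) = 0.713, so δu/u = 0.0474.
Q is then a monomial in u, a:
δQ/Q = √((δu/u)² + (1·δa/a)²) = √(0.00225 + 0.00112) = 0.0580
Q = 944, so δQ = 0.0580 × 944 = 54.8.

54.8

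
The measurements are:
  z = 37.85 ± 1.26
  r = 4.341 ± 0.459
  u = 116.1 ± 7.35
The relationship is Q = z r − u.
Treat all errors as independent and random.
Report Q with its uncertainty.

Let p = z·r = 164.3. δp/p = √((1·δz/z)² + (1·δr/r)²) = √(0.00111 + 0.0112) = 0.111, so δp = 18.2.
Q = p − u: δQ = √(δp² + δu²) = √(332 + 54.0) = 19.6
Q = 48.21.

48.21 ± 19.6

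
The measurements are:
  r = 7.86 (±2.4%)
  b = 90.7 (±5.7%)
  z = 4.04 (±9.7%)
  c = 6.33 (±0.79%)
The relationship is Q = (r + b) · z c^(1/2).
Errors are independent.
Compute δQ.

111

Let u = r + b = 98.6. δu = √(δr² + δb²) = √(0.0356 + 26.7) = 5.17, so δu/u = 0.0525.
Q is then a monomial in u, z, c:
δQ/Q = √((δu/u)² + (1·δz/z)² + (½·δc/c)²) = √(0.00276 + 0.00941 + 1.56e-05) = 0.110
Q = 1000, so δQ = 0.110 × 1000 = 111.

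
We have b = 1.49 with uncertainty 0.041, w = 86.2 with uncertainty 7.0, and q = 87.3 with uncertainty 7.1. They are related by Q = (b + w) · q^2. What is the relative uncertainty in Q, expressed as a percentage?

18.1%

Let u = b + w = 87.7. δu = √(δb² + δw²) = √(0.00168 + 49.0) = 7.00, so δu/u = 0.0798.
Q is then a monomial in u, q:
δQ/Q = √((δu/u)² + (2·δq/q)²) = √(0.00637 + 0.0265) = 0.181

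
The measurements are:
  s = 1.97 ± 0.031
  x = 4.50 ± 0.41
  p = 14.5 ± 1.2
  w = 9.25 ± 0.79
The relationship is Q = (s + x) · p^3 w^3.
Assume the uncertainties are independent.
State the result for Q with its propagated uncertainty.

(1.56 ± 0.566) × 10^7

Let u = s + x = 6.47. δu = √(δs² + δx²) = √(0.000961 + 0.168) = 0.411, so δu/u = 0.0636.
Q is then a monomial in u, p, w:
δQ/Q = √((δu/u)² + (3·δp/p)² + (3·δw/w)²) = √(0.00404 + 0.0616 + 0.0656) = 0.362
Q = 1.56e+07, so δQ = 0.362 × 1.56e+07 = 5.66e+06.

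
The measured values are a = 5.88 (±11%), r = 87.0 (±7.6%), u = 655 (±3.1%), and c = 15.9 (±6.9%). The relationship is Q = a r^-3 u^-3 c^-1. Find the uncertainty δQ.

5.56e-16

Each factor contributes (exponent × relative error)² to (δQ/Q)²:
  (1·δa/a)² = (1×0.110)² = 0.0121;  (-3·δr/r)² = (-3×0.0760)² = 0.0520;  (-3·δu/u)² = (-3×0.0310)² = 0.00865;  (-1·δc/c)² = (-1×0.0690)² = 0.00476
δQ/Q = √(0.0775) = 0.278
Q = 2e-15, so δQ = 0.278 × 2e-15 = 5.56e-16.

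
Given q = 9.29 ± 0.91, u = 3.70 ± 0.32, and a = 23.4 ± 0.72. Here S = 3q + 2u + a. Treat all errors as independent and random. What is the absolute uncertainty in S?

Each term contributes (cᵢ δxᵢ)² to (δS)²:
  (3·δq)² = 7.45;  (2·δu)² = 0.410;  (δa)² = 0.518
δS = √(8.38) = 2.89

2.89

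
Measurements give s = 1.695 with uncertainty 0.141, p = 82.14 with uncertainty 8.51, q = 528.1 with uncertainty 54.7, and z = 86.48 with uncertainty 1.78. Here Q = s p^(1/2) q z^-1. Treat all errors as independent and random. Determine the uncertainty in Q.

13.5

For a monomial Q ∝ s, p^(1/2), q, z^-1, fractional errors add in quadrature:
  (1·δs/s)² = (1×0.0832)² = 0.00692;  (½·δp/p)² = (0.5×0.104)² = 0.00268;  (1·δq/q)² = (1×0.104)² = 0.0107;  (-1·δz/z)² = (-1×0.0206)² = 0.000424
δQ/Q = √(0.0208) = 0.144
Q = 93.81, so δQ = 0.144 × 93.81 = 13.5.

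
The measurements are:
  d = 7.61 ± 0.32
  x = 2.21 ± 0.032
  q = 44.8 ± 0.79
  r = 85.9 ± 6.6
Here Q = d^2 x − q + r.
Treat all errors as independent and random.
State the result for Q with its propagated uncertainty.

169 ± 12.8

Let p = d^2·x = 128. δp/p = √((2·δd/d)² + (1·δx/x)²) = √(0.00707 + 0.000210) = 0.0853, so δp = 10.9.
Q = p − q + r: δQ = √(δp² + δq² + δr²) = √(119 + 0.624 + 43.6) = 12.8
Q = 169.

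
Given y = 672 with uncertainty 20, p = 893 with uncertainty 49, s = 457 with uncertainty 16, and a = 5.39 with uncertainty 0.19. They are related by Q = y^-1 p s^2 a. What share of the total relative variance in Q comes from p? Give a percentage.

30.0%

(δQ/Q)² = (-1·δy/y)² + (1·δp/p)² + (2·δs/s)² + (1·δa/a)²
  y term: (-1×0.0298)² = 0.000886
  p term: (1×0.0549)² = 0.00301
  s term: (2×0.0350)² = 0.00490
  a term: (1×0.0353)² = 0.00124
Total = 0.0100. Share from p = 0.00301/0.0100 = 0.300.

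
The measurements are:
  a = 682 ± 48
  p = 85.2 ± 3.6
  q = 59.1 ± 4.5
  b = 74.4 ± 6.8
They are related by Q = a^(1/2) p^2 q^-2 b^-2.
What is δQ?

Relative error in a monomial: (δQ/Q)² = Σ (nᵢ · δxᵢ/xᵢ)².
  (½·δa/a)² = (0.5×0.0704)² = 0.00124;  (2·δp/p)² = (2×0.0423)² = 0.00714;  (-2·δq/q)² = (-2×0.0761)² = 0.0232;  (-2·δb/b)² = (-2×0.0914)² = 0.0334
δQ/Q = √(0.0650) = 0.255
Q = 0.00981, so δQ = 0.255 × 0.00981 = 0.00250.

0.00250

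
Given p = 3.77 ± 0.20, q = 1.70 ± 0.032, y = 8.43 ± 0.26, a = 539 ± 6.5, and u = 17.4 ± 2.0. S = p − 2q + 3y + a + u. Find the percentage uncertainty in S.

Each term contributes (cᵢ δxᵢ)² to (δS)²:
  (δp)² = 0.0400;  (2·δq)² = 0.00410;  (3·δy)² = 0.608;  (δa)² = 42.2;  (δu)² = 4.00
δS = √(46.9) = 6.85
S = 582, so δS/S = 6.85/582 = 0.0118.

1.18%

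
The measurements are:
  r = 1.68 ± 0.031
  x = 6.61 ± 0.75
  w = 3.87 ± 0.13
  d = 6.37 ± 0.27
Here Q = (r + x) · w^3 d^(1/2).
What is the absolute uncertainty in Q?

166

Let u = r + x = 8.29. δu = √(δr² + δx²) = √(0.000961 + 0.562) = 0.751, so δu/u = 0.0905.
Q is then a monomial in u, w, d:
δQ/Q = √((δu/u)² + (3·δw/w)² + (½·δd/d)²) = √(0.00820 + 0.0102 + 0.000449) = 0.137
Q = 1210, so δQ = 0.137 × 1210 = 166.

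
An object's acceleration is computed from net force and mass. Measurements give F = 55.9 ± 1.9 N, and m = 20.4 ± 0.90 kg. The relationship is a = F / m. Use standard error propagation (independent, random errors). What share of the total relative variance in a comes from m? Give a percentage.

(δa/a)² = (1·δF/F)² + (-1·δm/m)²
  F term: (1×0.0340)² = 0.00116
  m term: (-1×0.0441)² = 0.00195
Total = 0.00310. Share from m = 0.00195/0.00310 = 0.628.

62.8%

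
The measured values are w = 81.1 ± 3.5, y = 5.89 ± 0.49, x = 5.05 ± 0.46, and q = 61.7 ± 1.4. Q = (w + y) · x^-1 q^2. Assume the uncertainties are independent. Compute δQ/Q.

Let u = w + y = 87.0. δu = √(δw² + δy²) = √(12.2 + 0.240) = 3.53, so δu/u = 0.0406.
Q is then a monomial in u, x, q:
δQ/Q = √((δu/u)² + (-1·δx/x)² + (2·δq/q)²) = √(0.00165 + 0.00830 + 0.00206) = 0.110

0.110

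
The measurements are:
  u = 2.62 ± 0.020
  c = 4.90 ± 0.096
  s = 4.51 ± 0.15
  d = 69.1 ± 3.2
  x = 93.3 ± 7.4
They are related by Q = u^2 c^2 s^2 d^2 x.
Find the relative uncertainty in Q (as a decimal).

0.145

For a monomial Q ∝ u^2, c^2, s^2, d^2, x, fractional errors add in quadrature:
  (2·δu/u)² = (2×0.00763)² = 0.000233;  (2·δc/c)² = (2×0.0196)² = 0.00154;  (2·δs/s)² = (2×0.0333)² = 0.00442;  (2·δd/d)² = (2×0.0463)² = 0.00858;  (1·δx/x)² = (1×0.0793)² = 0.00629
δQ/Q = √(0.0211) = 0.145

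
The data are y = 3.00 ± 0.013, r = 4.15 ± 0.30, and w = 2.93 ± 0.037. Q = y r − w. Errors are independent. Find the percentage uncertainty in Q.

9.48%

Let p = y·r = 12.5. δp/p = √((1·δy/y)² + (1·δr/r)²) = √(1.88e-05 + 0.00523) = 0.0724, so δp = 0.902.
Q = p − w: δQ = √(δp² + δw²) = √(0.813 + 0.00137) = 0.902
Q = 9.52, so δQ/Q = 0.902/9.52 = 0.0948.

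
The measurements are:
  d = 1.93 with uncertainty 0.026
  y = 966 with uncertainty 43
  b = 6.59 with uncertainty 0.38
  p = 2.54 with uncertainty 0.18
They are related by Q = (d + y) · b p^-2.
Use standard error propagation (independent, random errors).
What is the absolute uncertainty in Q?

158

Let u = d + y = 968. δu = √(δd² + δy²) = √(0.000676 + 1850) = 43.0, so δu/u = 0.0444.
Q is then a monomial in u, b, p:
δQ/Q = √((δu/u)² + (1·δb/b)² + (-2·δp/p)²) = √(0.00197 + 0.00333 + 0.0201) = 0.159
Q = 989, so δQ = 0.159 × 989 = 158.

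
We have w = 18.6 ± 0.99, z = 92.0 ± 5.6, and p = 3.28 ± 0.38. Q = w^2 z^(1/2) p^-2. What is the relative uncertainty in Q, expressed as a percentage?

Each factor contributes (exponent × relative error)² to (δQ/Q)²:
  (2·δw/w)² = (2×0.0532)² = 0.0113;  (½·δz/z)² = (0.5×0.0609)² = 0.000926;  (-2·δp/p)² = (-2×0.116)² = 0.0537
δQ/Q = √(0.0659) = 0.257

25.7%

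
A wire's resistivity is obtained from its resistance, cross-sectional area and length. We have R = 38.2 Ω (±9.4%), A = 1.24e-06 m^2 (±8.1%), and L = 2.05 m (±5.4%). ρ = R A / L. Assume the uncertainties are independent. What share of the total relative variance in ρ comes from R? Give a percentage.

(δρ/ρ)² = (1·δR/R)² + (1·δA/A)² + (-1·δL/L)²
  R term: (1×0.0940)² = 0.00884
  A term: (1×0.0810)² = 0.00656
  L term: (-1×0.0540)² = 0.00292
Total = 0.0183. Share from R = 0.00884/0.0183 = 0.482.

48.2%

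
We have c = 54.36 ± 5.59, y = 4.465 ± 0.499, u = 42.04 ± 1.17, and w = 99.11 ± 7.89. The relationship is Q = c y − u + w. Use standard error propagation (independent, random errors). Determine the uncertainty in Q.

Let p = c·y = 242.7. δp/p = √((1·δc/c)² + (1·δy/y)²) = √(0.0106 + 0.0125) = 0.152, so δp = 36.9.
Q = p − u + w: δQ = √(δp² + δu² + δw²) = √(1360 + 1.37 + 62.3) = 37.7

37.7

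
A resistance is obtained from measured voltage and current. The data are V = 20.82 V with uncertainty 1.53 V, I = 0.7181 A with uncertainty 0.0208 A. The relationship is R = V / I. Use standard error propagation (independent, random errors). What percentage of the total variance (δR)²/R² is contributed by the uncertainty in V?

86.6%

(δR/R)² = (1·δV/V)² + (-1·δI/I)²
  V term: (1×0.0735)² = 0.00540
  I term: (-1×0.0290)² = 0.000839
Total = 0.00624. Share from V = 0.00540/0.00624 = 0.866.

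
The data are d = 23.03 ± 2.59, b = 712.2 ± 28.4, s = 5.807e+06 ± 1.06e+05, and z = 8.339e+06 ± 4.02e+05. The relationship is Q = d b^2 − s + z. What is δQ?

Let p = d·b^2 = 1.168e+07. δp/p = √((1·δd/d)² + (2·δb/b)²) = √(0.0126 + 0.00636) = 0.138, so δp = 1.61e+06.
Q = p − s + z: δQ = √(δp² + δs² + δz²) = √(2.59e+12 + 1.12e+10 + 1.62e+11) = 1.66e+06

1.66e+06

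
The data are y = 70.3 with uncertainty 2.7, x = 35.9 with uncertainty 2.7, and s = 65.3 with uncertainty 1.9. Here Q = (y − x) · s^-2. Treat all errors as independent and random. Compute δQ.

0.00101

Let u = y − x = 34.4. δu = √(δy² + δx²) = √(7.29 + 7.29) = 3.82, so δu/u = 0.111.
Q is then a monomial in u, s:
δQ/Q = √((δu/u)² + (-2·δs/s)²) = √(0.0123 + 0.00339) = 0.125
Q = 0.00807, so δQ = 0.125 × 0.00807 = 0.00101.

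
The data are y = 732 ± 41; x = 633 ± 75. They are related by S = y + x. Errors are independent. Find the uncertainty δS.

85.5

S is a linear combination, so absolute uncertainties add in quadrature:
  (δy)² = 1680;  (δx)² = 5620
δS = √(7310) = 85.5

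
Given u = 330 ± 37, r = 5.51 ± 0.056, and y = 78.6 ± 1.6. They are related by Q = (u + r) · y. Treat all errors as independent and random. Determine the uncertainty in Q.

2960

Let w = u + r = 336. δw = √(δu² + δr²) = √(1370 + 0.00314) = 37.0, so δw/w = 0.110.
Q is then a monomial in w, y:
δQ/Q = √((δw/w)² + (1·δy/y)²) = √(0.0122 + 0.000414) = 0.112
Q = 26400, so δQ = 0.112 × 26400 = 2960.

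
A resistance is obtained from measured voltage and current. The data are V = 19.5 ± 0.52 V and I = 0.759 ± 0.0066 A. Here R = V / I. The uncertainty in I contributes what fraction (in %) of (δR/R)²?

(δR/R)² = (1·δV/V)² + (-1·δI/I)²
  V term: (1×0.0267)² = 0.000711
  I term: (-1×0.00870)² = 7.56e-05
Total = 0.000787. Share from I = 7.56e-05/0.000787 = 0.0961.

9.61%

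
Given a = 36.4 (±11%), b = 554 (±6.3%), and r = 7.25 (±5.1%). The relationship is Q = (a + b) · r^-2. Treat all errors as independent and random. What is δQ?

1.33

Let u = a + b = 590. δu = √(δa² + δb²) = √(16.0 + 1220) = 35.1, so δu/u = 0.0595.
Q is then a monomial in u, r:
δQ/Q = √((δu/u)² + (-2·δr/r)²) = √(0.00354 + 0.0104) = 0.118
Q = 11.2, so δQ = 0.118 × 11.2 = 1.33.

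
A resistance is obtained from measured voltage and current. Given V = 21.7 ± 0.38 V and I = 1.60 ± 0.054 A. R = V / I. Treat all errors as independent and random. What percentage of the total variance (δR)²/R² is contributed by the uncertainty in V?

(δR/R)² = (1·δV/V)² + (-1·δI/I)²
  V term: (1×0.0175)² = 0.000307
  I term: (-1×0.0337)² = 0.00114
Total = 0.00145. Share from V = 0.000307/0.00145 = 0.212.

21.2%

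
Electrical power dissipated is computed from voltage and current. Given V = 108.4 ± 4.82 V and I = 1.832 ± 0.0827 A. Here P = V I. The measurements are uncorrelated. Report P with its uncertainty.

198.6 ± 12.6 W

Since P is a product/quotient, work with relative uncertainties:
  (1·δV/V)² = (1×0.0445)² = 0.00198;  (1·δI/I)² = (1×0.0451)² = 0.00204
δP/P = √(0.00401) = 0.0634
P = 198.6 W, so δP = 0.0634 × 198.6 = 12.6 W.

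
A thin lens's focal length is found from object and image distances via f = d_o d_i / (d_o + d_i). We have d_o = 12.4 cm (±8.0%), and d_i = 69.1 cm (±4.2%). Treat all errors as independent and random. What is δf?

∂f/∂d_o = (d_i/(d_o+d_i))² = 0.719;  ∂f/∂d_i = (d_o/(d_o+d_i))² = 0.0231
δf = √((∂f/∂d_o · δd_o)² + (∂f/∂d_i · δd_i)²) = √(0.509 + 0.00451) = 0.716 cm

0.716 cm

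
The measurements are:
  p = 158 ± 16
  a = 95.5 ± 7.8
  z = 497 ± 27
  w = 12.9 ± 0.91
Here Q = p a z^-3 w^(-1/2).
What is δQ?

For a monomial Q ∝ p, a, z^-3, w^(-1/2), fractional errors add in quadrature:
  (1·δp/p)² = (1×0.101)² = 0.0103;  (1·δa/a)² = (1×0.0817)² = 0.00667;  (-3·δz/z)² = (-3×0.0543)² = 0.0266;  (−½·δw/w)² = (-0.5×0.0705)² = 0.00124
δQ/Q = √(0.0447) = 0.211
Q = 3.42e-05, so δQ = 0.211 × 3.42e-05 = 7.24e-06.

7.24e-06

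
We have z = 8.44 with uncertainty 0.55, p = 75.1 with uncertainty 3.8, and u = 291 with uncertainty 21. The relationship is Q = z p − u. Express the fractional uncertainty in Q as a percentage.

Let w = z·p = 634. δw/w = √((1·δz/z)² + (1·δp/p)²) = √(0.00425 + 0.00256) = 0.0825, so δw = 52.3.
Q = w − u: δQ = √(δw² + δu²) = √(2730 + 441) = 56.4
Q = 343, so δQ/Q = 56.4/343 = 0.164.

16.4%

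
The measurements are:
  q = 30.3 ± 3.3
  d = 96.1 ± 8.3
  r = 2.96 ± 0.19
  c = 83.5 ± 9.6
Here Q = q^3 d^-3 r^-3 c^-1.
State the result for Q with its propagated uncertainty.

Products/powers → add relative errors in quadrature, weighted by exponent:
  (3·δq/q)² = (3×0.109)² = 0.107;  (-3·δd/d)² = (-3×0.0864)² = 0.0671;  (-3·δr/r)² = (-3×0.0642)² = 0.0371;  (-1·δc/c)² = (-1×0.115)² = 0.0132
δQ/Q = √(0.224) = 0.473
Q = 1.45e-05, so δQ = 0.473 × 1.45e-05 = 6.85e-06.

(1.45 ± 0.685) × 10^-5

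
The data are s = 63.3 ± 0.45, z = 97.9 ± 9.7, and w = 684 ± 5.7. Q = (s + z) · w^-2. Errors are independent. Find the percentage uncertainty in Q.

6.25%

Let u = s + z = 161. δu = √(δs² + δz²) = √(0.203 + 94.1) = 9.71, so δu/u = 0.0602.
Q is then a monomial in u, w:
δQ/Q = √((δu/u)² + (-2·δw/w)²) = √(0.00363 + 0.000278) = 0.0625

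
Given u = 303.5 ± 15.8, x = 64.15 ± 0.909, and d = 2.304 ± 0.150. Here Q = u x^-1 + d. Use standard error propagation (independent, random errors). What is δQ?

0.296

Let p = u·x^-1 = 4.731. δp/p = √((1·δu/u)² + (-1·δx/x)²) = √(0.00271 + 0.000201) = 0.0540, so δp = 0.255.
Q = p + d: δQ = √(δp² + δd²) = √(0.0652 + 0.0225) = 0.296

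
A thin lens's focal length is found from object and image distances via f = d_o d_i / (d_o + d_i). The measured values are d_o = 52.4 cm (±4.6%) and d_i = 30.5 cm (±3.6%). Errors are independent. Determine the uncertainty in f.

∂f/∂d_o = (d_i/(d_o+d_i))² = 0.135;  ∂f/∂d_i = (d_o/(d_o+d_i))² = 0.400
δf = √((∂f/∂d_o · δd_o)² + (∂f/∂d_i · δd_i)²) = √(0.106 + 0.192) = 0.547 cm

0.547 cm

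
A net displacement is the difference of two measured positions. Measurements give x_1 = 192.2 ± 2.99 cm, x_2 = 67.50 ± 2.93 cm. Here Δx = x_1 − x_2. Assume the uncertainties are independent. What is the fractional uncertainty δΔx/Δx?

0.0336

Δx is a linear combination, so absolute uncertainties add in quadrature:
  (δx_1)² = 8.94;  (δx_2)² = 8.58
δΔx = √(17.5) = 4.19 cm
Δx = 124.7 cm, so δΔx/Δx = 4.19/124.7 = 0.0336.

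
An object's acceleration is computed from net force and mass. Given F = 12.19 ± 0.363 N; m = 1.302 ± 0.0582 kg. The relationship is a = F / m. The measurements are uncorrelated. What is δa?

Each factor contributes (exponent × relative error)² to (δa/a)²:
  (1·δF/F)² = (1×0.0298)² = 0.000887;  (-1·δm/m)² = (-1×0.0447)² = 0.00200
δa/a = √(0.00288) = 0.0537
a = 9.363 m/s^2, so δa = 0.0537 × 9.363 = 0.503 m/s^2.

0.503 m/s^2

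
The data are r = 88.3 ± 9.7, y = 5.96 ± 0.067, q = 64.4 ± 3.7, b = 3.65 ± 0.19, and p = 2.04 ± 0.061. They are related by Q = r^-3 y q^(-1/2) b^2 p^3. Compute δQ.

Each factor contributes (exponent × relative error)² to (δQ/Q)²:
  (-3·δr/r)² = (-3×0.110)² = 0.109;  (1·δy/y)² = (1×0.0112)² = 0.000126;  (−½·δq/q)² = (-0.5×0.0575)² = 0.000825;  (2·δb/b)² = (2×0.0521)² = 0.0108;  (3·δp/p)² = (3×0.0299)² = 0.00805
δQ/Q = √(0.128) = 0.358
Q = 0.000122, so δQ = 0.358 × 0.000122 = 4.37e-05.

4.37e-05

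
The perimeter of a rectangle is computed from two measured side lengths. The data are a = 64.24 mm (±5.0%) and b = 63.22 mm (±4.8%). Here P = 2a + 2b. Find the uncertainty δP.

8.84 mm

Sums and differences: (δP)² = Σ (cᵢ δxᵢ)².
  (2·δa)² = 41.3;  (2·δb)² = 36.8
δP = √(78.1) = 8.84 mm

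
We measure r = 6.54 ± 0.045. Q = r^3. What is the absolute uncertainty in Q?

5.77

Each factor contributes (exponent × relative error)² to (δQ/Q)²:
  (3·δr/r)² = (3×0.00688)² = 0.000426
δQ/Q = √(0.000426) = 0.0206
Q = 280, so δQ = 0.0206 × 280 = 5.77.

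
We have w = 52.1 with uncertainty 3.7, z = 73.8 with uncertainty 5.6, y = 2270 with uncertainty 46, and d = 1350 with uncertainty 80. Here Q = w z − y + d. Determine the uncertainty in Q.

Let p = w·z = 3840. δp/p = √((1·δw/w)² + (1·δz/z)²) = √(0.00504 + 0.00576) = 0.104, so δp = 400.
Q = p − y + d: δQ = √(δp² + δy² + δd²) = √(1.6e+05 + 2120 + 6400) = 410

410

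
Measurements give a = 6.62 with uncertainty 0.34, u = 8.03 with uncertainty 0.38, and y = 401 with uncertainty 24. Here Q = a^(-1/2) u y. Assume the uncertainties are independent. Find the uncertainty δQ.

101

Products/powers → add relative errors in quadrature, weighted by exponent:
  (−½·δa/a)² = (-0.5×0.0514)² = 0.000659;  (1·δu/u)² = (1×0.0473)² = 0.00224;  (1·δy/y)² = (1×0.0599)² = 0.00358
δQ/Q = √(0.00648) = 0.0805
Q = 1250, so δQ = 0.0805 × 1250 = 101.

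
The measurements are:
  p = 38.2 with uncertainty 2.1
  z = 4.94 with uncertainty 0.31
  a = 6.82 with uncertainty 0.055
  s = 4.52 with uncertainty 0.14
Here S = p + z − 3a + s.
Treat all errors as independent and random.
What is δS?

2.13

Sums and differences: (δS)² = Σ (cᵢ δxᵢ)².
  (δp)² = 4.41;  (δz)² = 0.0961;  (3·δa)² = 0.0272;  (δs)² = 0.0196
δS = √(4.55) = 2.13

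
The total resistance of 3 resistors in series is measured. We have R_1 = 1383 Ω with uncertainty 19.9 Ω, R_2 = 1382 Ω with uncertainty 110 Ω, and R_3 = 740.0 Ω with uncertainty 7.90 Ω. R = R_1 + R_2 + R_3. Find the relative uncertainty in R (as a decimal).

0.0320

Absolute uncertainties add in quadrature for a linear combination:
  (δR_1)² = 396;  (δR_2)² = 12100;  (δR_3)² = 62.4
δR = √(12600) = 112 Ω
R = 3505 Ω, so δR/R = 112/3505 = 0.0320.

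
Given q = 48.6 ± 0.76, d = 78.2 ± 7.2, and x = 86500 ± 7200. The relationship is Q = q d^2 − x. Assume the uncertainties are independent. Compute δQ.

55400

Let p = q·d^2 = 2.97e+05. δp/p = √((1·δq/q)² + (2·δd/d)²) = √(0.000245 + 0.0339) = 0.185, so δp = 54900.
Q = p − x: δQ = √(δp² + δx²) = √(3.02e+09 + 5.18e+07) = 55400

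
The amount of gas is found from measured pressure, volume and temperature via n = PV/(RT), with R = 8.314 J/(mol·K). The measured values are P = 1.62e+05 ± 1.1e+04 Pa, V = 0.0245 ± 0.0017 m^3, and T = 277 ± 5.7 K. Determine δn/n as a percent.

Products/powers → add relative errors in quadrature, weighted by exponent:
  (1·δP/P)² = (1×0.0679)² = 0.00461;  (1·δV/V)² = (1×0.0694)² = 0.00481;  (-1·δT/T)² = (-1×0.0206)² = 0.000423
δn/n = √(0.00985) = 0.0992

9.92%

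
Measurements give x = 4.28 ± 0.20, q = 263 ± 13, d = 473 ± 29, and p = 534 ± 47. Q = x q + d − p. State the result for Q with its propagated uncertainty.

1060 ± 94.4

Let w = x·q = 1130. δw/w = √((1·δx/x)² + (1·δq/q)²) = √(0.00218 + 0.00244) = 0.0680, so δw = 76.6.
Q = w + d − p: δQ = √(δw² + δd² + δp²) = √(5860 + 841 + 2210) = 94.4
Q = 1060.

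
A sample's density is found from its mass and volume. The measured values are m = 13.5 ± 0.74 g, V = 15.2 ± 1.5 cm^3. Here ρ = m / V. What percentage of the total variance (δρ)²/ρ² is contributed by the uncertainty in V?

(δρ/ρ)² = (1·δm/m)² + (-1·δV/V)²
  m term: (1×0.0548)² = 0.00300
  V term: (-1×0.0987)² = 0.00974
Total = 0.0127. Share from V = 0.00974/0.0127 = 0.764.

76.4%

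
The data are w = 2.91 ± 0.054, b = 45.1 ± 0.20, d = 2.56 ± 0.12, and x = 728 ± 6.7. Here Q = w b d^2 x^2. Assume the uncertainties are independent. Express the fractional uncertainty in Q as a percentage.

9.74%

For a monomial Q ∝ w, b, d^2, x^2, fractional errors add in quadrature:
  (1·δw/w)² = (1×0.0186)² = 0.000344;  (1·δb/b)² = (1×0.00443)² = 1.97e-05;  (2·δd/d)² = (2×0.0469)² = 0.00879;  (2·δx/x)² = (2×0.00920)² = 0.000339
δQ/Q = √(0.00949) = 0.0974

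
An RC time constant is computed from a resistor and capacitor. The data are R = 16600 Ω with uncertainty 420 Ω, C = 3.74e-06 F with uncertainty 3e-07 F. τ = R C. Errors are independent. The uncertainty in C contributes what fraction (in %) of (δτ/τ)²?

91.0%

(δτ/τ)² = (1·δR/R)² + (1·δC/C)²
  R term: (1×0.0253)² = 0.000640
  C term: (1×0.0802)² = 0.00643
Total = 0.00707. Share from C = 0.00643/0.00707 = 0.910.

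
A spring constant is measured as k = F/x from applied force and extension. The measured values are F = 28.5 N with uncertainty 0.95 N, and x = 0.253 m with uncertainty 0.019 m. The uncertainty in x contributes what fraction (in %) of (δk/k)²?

83.5%

(δk/k)² = (1·δF/F)² + (-1·δx/x)²
  F term: (1×0.0333)² = 0.00111
  x term: (-1×0.0751)² = 0.00564
Total = 0.00675. Share from x = 0.00564/0.00675 = 0.835.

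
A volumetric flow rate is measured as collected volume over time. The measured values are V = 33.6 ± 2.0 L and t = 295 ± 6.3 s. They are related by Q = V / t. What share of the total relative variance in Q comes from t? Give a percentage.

11.4%

(δQ/Q)² = (1·δV/V)² + (-1·δt/t)²
  V term: (1×0.0595)² = 0.00354
  t term: (-1×0.0214)² = 0.000456
Total = 0.00400. Share from t = 0.000456/0.00400 = 0.114.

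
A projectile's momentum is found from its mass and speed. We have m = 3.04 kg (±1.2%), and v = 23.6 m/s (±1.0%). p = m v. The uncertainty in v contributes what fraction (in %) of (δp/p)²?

41.0%

(δp/p)² = (1·δm/m)² + (1·δv/v)²
  m term: (1×0.0120)² = 0.000144
  v term: (1×0.0100)² = 0.000100
Total = 0.000244. Share from v = 0.000100/0.000244 = 0.410.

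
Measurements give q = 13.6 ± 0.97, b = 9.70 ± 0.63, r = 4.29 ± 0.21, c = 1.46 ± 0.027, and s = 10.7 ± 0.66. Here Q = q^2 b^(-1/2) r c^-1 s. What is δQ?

312

Since Q is a product/quotient, work with relative uncertainties:
  (2·δq/q)² = (2×0.0713)² = 0.0203;  (−½·δb/b)² = (-0.5×0.0649)² = 0.00105;  (1·δr/r)² = (1×0.0490)² = 0.00240;  (-1·δc/c)² = (-1×0.0185)² = 0.000342;  (1·δs/s)² = (1×0.0617)² = 0.00380
δQ/Q = √(0.0279) = 0.167
Q = 1870, so δQ = 0.167 × 1870 = 312.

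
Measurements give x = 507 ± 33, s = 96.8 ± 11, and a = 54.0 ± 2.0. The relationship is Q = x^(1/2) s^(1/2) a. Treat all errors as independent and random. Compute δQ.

900

Since Q is a product/quotient, work with relative uncertainties:
  (½·δx/x)² = (0.5×0.0651)² = 0.00106;  (½·δs/s)² = (0.5×0.114)² = 0.00323;  (1·δa/a)² = (1×0.0370)² = 0.00137
δQ/Q = √(0.00566) = 0.0752
Q = 12000, so δQ = 0.0752 × 12000 = 900.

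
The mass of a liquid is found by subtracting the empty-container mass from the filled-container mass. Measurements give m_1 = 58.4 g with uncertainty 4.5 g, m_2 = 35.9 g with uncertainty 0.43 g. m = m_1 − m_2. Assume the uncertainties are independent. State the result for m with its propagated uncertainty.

22.5 ± 4.52 g

Absolute uncertainties add in quadrature for a linear combination:
  (δm_1)² = 20.2;  (δm_2)² = 0.185
δm = √(20.4) = 4.52 g
m = 22.5 g.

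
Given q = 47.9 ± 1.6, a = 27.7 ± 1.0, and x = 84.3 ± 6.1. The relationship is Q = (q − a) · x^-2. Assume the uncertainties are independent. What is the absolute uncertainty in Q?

0.000490

Let u = q − a = 20.2. δu = √(δq² + δa²) = √(2.56 + 1.00) = 1.89, so δu/u = 0.0934.
Q is then a monomial in u, x:
δQ/Q = √((δu/u)² + (-2·δx/x)²) = √(0.00872 + 0.0209) = 0.172
Q = 0.00284, so δQ = 0.172 × 0.00284 = 0.000490.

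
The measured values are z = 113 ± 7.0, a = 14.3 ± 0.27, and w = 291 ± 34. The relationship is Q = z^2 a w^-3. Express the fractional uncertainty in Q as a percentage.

Q is a product of powers, so relative uncertainties combine in quadrature:
  (2·δz/z)² = (2×0.0619)² = 0.0153;  (1·δa/a)² = (1×0.0189)² = 0.000356;  (-3·δw/w)² = (-3×0.117)² = 0.123
δQ/Q = √(0.139) = 0.372

37.2%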